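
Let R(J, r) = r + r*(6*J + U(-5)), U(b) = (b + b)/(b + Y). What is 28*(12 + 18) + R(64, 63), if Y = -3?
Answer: 100695/4 ≈ 25174.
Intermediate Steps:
U(b) = 2*b/(-3 + b) (U(b) = (b + b)/(b - 3) = (2*b)/(-3 + b) = 2*b/(-3 + b))
R(J, r) = r + r*(5/4 + 6*J) (R(J, r) = r + r*(6*J + 2*(-5)/(-3 - 5)) = r + r*(6*J + 2*(-5)/(-8)) = r + r*(6*J + 2*(-5)*(-1/8)) = r + r*(6*J + 5/4) = r + r*(5/4 + 6*J))
28*(12 + 18) + R(64, 63) = 28*(12 + 18) + (3/4)*63*(3 + 8*64) = 28*30 + (3/4)*63*(3 + 512) = 840 + (3/4)*63*515 = 840 + 97335/4 = 100695/4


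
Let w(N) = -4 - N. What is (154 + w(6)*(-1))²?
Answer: 26896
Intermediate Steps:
(154 + w(6)*(-1))² = (154 + (-4 - 1*6)*(-1))² = (154 + (-4 - 6)*(-1))² = (154 - 10*(-1))² = (154 + 10)² = 164² = 26896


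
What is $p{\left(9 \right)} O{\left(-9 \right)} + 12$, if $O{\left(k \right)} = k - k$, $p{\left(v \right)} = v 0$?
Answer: $12$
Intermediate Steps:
$p{\left(v \right)} = 0$
$O{\left(k \right)} = 0$
$p{\left(9 \right)} O{\left(-9 \right)} + 12 = 0 \cdot 0 + 12 = 0 + 12 = 12$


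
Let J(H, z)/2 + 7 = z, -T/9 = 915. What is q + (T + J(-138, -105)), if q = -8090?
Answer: -16549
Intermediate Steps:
T = -8235 (T = -9*915 = -8235)
J(H, z) = -14 + 2*z
q + (T + J(-138, -105)) = -8090 + (-8235 + (-14 + 2*(-105))) = -8090 + (-8235 + (-14 - 210)) = -8090 + (-8235 - 224) = -8090 - 8459 = -16549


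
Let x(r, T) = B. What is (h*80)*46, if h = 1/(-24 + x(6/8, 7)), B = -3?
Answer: -3680/27 ≈ -136.30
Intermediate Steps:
x(r, T) = -3
h = -1/27 (h = 1/(-24 - 3) = 1/(-27) = -1/27 ≈ -0.037037)
(h*80)*46 = -1/27*80*46 = -80/27*46 = -3680/27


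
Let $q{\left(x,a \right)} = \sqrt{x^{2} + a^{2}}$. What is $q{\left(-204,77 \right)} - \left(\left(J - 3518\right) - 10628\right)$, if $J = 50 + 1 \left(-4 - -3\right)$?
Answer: $14097 + \sqrt{47545} \approx 14315.0$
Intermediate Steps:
$J = 49$ ($J = 50 + 1 \left(-4 + 3\right) = 50 + 1 \left(-1\right) = 50 - 1 = 49$)
$q{\left(x,a \right)} = \sqrt{a^{2} + x^{2}}$
$q{\left(-204,77 \right)} - \left(\left(J - 3518\right) - 10628\right) = \sqrt{77^{2} + \left(-204\right)^{2}} - \left(\left(49 - 3518\right) - 10628\right) = \sqrt{5929 + 41616} - \left(-3469 - 10628\right) = \sqrt{47545} - -14097 = \sqrt{47545} + 14097 = 14097 + \sqrt{47545}$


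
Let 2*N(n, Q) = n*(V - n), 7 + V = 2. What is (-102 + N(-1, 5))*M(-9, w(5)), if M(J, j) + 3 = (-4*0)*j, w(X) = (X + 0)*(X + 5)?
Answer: 300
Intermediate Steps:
V = -5 (V = -7 + 2 = -5)
w(X) = X*(5 + X)
M(J, j) = -3 (M(J, j) = -3 + (-4*0)*j = -3 + 0*j = -3 + 0 = -3)
N(n, Q) = n*(-5 - n)/2 (N(n, Q) = (n*(-5 - n))/2 = n*(-5 - n)/2)
(-102 + N(-1, 5))*M(-9, w(5)) = (-102 - ½*(-1)*(5 - 1))*(-3) = (-102 - ½*(-1)*4)*(-3) = (-102 + 2)*(-3) = -100*(-3) = 300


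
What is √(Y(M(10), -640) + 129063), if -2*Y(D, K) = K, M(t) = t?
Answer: √129383 ≈ 359.70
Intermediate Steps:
Y(D, K) = -K/2
√(Y(M(10), -640) + 129063) = √(-½*(-640) + 129063) = √(320 + 129063) = √129383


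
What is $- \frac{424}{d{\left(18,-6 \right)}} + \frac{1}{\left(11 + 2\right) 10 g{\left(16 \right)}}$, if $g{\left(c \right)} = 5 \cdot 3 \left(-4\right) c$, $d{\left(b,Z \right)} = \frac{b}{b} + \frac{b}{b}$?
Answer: $- \frac{26457601}{124800} \approx -212.0$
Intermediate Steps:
$d{\left(b,Z \right)} = 2$ ($d{\left(b,Z \right)} = 1 + 1 = 2$)
$g{\left(c \right)} = - 60 c$ ($g{\left(c \right)} = 15 \left(-4\right) c = - 60 c$)
$- \frac{424}{d{\left(18,-6 \right)}} + \frac{1}{\left(11 + 2\right) 10 g{\left(16 \right)}} = - \frac{424}{2} + \frac{1}{\left(11 + 2\right) 10 \left(\left(-60\right) 16\right)} = \left(-424\right) \frac{1}{2} + \frac{1}{13 \cdot 10 \left(-960\right)} = -212 + \frac{1}{130} \left(- \frac{1}{960}\right) = -212 - \frac{1}{124800} = - \frac{26457601}{124800}$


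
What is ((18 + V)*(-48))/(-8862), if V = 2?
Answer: 160/1477 ≈ 0.10833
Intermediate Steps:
((18 + V)*(-48))/(-8862) = ((18 + 2)*(-48))/(-8862) = (20*(-48))*(-1/8862) = -960*(-1/8862) = 160/1477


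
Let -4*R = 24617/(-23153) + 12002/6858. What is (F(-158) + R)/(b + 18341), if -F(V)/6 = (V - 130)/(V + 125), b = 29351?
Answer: -45879538927/41649805469844 ≈ -0.0011016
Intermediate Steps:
F(V) = -6*(-130 + V)/(125 + V) (F(V) = -6*(V - 130)/(V + 125) = -6*(-130 + V)/(125 + V))
R = -13632365/79391637 (R = -(24617/(-23153) + 12002/6858)/4 = -(24617*(-1/23153) + 12002*(1/6858))/4 = -(-24617/23153 + 6001/3429)/4 = -1/4*54529460/79391637 = -13632365/79391637 ≈ -0.17171)
(F(-158) + R)/(b + 18341) = (6*(130 - 1*(-158))/(125 - 158) - 13632365/79391637)/(29351 + 18341) = (6*(130 + 158)/(-33) - 13632365/79391637)/47692 = (6*(-1/33)*288 - 13632365/79391637)*(1/47692) = (-576/11 - 13632365/79391637)*(1/47692) = -45879538927/873308007*1/47692 = -45879538927/41649805469844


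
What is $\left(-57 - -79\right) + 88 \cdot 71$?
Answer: $6270$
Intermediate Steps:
$\left(-57 - -79\right) + 88 \cdot 71 = \left(-57 + 79\right) + 6248 = 22 + 6248 = 6270$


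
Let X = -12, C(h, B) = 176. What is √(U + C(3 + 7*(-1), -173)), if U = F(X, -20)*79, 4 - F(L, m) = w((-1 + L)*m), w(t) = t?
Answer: 4*I*√1253 ≈ 141.59*I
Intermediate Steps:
F(L, m) = 4 - m*(-1 + L) (F(L, m) = 4 - (-1 + L)*m = 4 - m*(-1 + L))
U = -20224 (U = (4 - 1*(-20)*(-1 - 12))*79 = (4 - 1*(-20)*(-13))*79 = (4 - 260)*79 = -256*79 = -20224)
√(U + C(3 + 7*(-1), -173)) = √(-20224 + 176) = √(-20048) = 4*I*√1253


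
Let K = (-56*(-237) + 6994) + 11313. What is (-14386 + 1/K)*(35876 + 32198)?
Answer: -30925711390482/31579 ≈ -9.7931e+8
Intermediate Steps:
K = 31579 (K = (13272 + 6994) + 11313 = 20266 + 11313 = 31579)
(-14386 + 1/K)*(35876 + 32198) = (-14386 + 1/31579)*(35876 + 32198) = (-14386 + 1/31579)*68074 = -454295493/31579*68074 = -30925711390482/31579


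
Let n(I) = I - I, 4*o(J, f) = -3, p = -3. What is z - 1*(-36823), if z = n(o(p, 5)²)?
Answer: 36823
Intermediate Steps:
o(J, f) = -¾ (o(J, f) = (¼)*(-3) = -¾)
n(I) = 0
z = 0
z - 1*(-36823) = 0 - 1*(-36823) = 0 + 36823 = 36823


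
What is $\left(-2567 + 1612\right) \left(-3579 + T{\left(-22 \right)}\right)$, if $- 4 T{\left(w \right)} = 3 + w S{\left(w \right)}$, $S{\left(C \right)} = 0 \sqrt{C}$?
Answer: $\frac{13674645}{4} \approx 3.4187 \cdot 10^{6}$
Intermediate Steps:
$S{\left(C \right)} = 0$
$T{\left(w \right)} = - \frac{3}{4}$ ($T{\left(w \right)} = - \frac{3 + w 0}{4} = - \frac{3 + 0}{4} = \left(- \frac{1}{4}\right) 3 = - \frac{3}{4}$)
$\left(-2567 + 1612\right) \left(-3579 + T{\left(-22 \right)}\right) = \left(-2567 + 1612\right) \left(-3579 - \frac{3}{4}\right) = \left(-955\right) \left(- \frac{14319}{4}\right) = \frac{13674645}{4}$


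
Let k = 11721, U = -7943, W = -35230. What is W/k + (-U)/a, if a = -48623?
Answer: -1806088193/569910183 ≈ -3.1691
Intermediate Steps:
W/k + (-U)/a = -35230/11721 - 1*(-7943)/(-48623) = -35230*1/11721 + 7943*(-1/48623) = -35230/11721 - 7943/48623 = -1806088193/569910183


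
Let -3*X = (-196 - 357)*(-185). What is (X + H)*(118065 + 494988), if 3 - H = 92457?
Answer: -77585331117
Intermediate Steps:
H = -92454 (H = 3 - 1*92457 = 3 - 92457 = -92454)
X = -102305/3 (X = -(-196 - 357)*(-185)/3 = -(-553)*(-185)/3 = -⅓*102305 = -102305/3 ≈ -34102.)
(X + H)*(118065 + 494988) = (-102305/3 - 92454)*(118065 + 494988) = -379667/3*613053 = -77585331117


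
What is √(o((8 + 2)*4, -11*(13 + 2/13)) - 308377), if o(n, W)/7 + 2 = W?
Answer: 5*I*√2091570/13 ≈ 556.24*I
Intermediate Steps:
o(n, W) = -14 + 7*W
√(o((8 + 2)*4, -11*(13 + 2/13)) - 308377) = √((-14 + 7*(-11*(13 + 2/13))) - 308377) = √((-14 + 7*(-11*171/13)) - 308377) = √((-14 + 7*(-1881/13)) - 308377) = √((-14 - 13167/13) - 308377) = √(-13349/13 - 308377) = √(-4022250/13) = 5*I*√2091570/13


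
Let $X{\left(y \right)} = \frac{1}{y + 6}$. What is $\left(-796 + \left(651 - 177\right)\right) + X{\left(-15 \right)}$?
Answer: $- \frac{2899}{9} \approx -322.11$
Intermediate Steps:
$X{\left(y \right)} = \frac{1}{6 + y}$
$\left(-796 + \left(651 - 177\right)\right) + X{\left(-15 \right)} = \left(-796 + \left(651 - 177\right)\right) + \frac{1}{6 - 15} = \left(-796 + \left(651 - 177\right)\right) + \frac{1}{-9} = \left(-796 + 474\right) - \frac{1}{9} = -322 - \frac{1}{9} = - \frac{2899}{9}$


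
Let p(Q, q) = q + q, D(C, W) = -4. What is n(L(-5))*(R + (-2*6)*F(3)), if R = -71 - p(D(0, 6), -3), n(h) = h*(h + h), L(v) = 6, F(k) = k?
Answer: -7272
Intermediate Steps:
p(Q, q) = 2*q
n(h) = 2*h² (n(h) = h*(2*h) = 2*h²)
R = -65 (R = -71 - 2*(-3) = -71 - 1*(-6) = -71 + 6 = -65)
n(L(-5))*(R + (-2*6)*F(3)) = (2*6²)*(-65 - 2*6*3) = (2*36)*(-65 - 12*3) = 72*(-65 - 36) = 72*(-101) = -7272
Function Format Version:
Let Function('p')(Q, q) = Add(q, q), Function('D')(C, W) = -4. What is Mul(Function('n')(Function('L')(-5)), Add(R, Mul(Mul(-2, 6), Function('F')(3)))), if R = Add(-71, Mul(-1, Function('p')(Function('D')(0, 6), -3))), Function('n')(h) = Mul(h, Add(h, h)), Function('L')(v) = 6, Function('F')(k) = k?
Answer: -7272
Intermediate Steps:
Function('p')(Q, q) = Mul(2, q)
Function('n')(h) = Mul(2, Pow(h, 2)) (Function('n')(h) = Mul(h, Mul(2, h)) = Mul(2, Pow(h, 2)))
R = -65 (R = Add(-71, Mul(-1, Mul(2, -3))) = Add(-71, Mul(-1, -6)) = Add(-71, 6) = -65)
Mul(Function('n')(Function('L')(-5)), Add(R, Mul(Mul(-2, 6), Function('F')(3)))) = Mul(Mul(2, Pow(6, 2)), Add(-65, Mul(Mul(-2, 6), 3))) = Mul(Mul(2, 36), Add(-65, Mul(-12, 3))) = Mul(72, Add(-65, -36)) = Mul(72, -101) = -7272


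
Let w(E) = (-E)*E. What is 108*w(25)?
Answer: -67500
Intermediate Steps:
w(E) = -E**2
108*w(25) = 108*(-1*25**2) = 108*(-1*625) = 108*(-625) = -67500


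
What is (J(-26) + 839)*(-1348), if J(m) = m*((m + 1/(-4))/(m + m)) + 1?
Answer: -2229255/2 ≈ -1.1146e+6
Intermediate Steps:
J(m) = 7/8 + m/2 (J(m) = m*((m + 1*(-¼))/((2*m))) + 1 = m*((m - ¼)*(1/(2*m))) + 1 = m*((-¼ + m)*(1/(2*m))) + 1 = m*((-¼ + m)/(2*m)) + 1 = (-⅛ + m/2) + 1 = 7/8 + m/2)
(J(-26) + 839)*(-1348) = ((7/8 + (½)*(-26)) + 839)*(-1348) = ((7/8 - 13) + 839)*(-1348) = (-97/8 + 839)*(-1348) = (6615/8)*(-1348) = -2229255/2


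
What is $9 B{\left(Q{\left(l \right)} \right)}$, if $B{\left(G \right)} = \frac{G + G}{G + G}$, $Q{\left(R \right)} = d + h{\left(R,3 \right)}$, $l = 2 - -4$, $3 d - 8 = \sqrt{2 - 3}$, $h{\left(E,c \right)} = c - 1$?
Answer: $9$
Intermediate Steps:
$h{\left(E,c \right)} = -1 + c$
$d = \frac{8}{3} + \frac{i}{3}$ ($d = \frac{8}{3} + \frac{\sqrt{2 - 3}}{3} = \frac{8}{3} + \frac{\sqrt{-1}}{3} = \frac{8}{3} + \frac{i}{3} \approx 2.6667 + 0.33333 i$)
$l = 6$ ($l = 2 + 4 = 6$)
$Q{\left(R \right)} = \frac{14}{3} + \frac{i}{3}$ ($Q{\left(R \right)} = \left(\frac{8}{3} + \frac{i}{3}\right) + \left(-1 + 3\right) = \left(\frac{8}{3} + \frac{i}{3}\right) + 2 = \frac{14}{3} + \frac{i}{3}$)
$B{\left(G \right)} = 1$ ($B{\left(G \right)} = \frac{2 G}{2 G} = 2 G \frac{1}{2 G} = 1$)
$9 B{\left(Q{\left(l \right)} \right)} = 9 \cdot 1 = 9$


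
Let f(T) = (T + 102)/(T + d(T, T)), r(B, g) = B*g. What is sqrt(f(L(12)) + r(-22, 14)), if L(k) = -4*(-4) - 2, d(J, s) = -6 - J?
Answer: I*sqrt(2946)/3 ≈ 18.092*I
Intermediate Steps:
L(k) = 14 (L(k) = 16 - 2 = 14)
f(T) = -17 - T/6 (f(T) = (T + 102)/(T + (-6 - T)) = (102 + T)/(-6) = (102 + T)*(-1/6) = -17 - T/6)
sqrt(f(L(12)) + r(-22, 14)) = sqrt((-17 - 1/6*14) - 22*14) = sqrt((-17 - 7/3) - 308) = sqrt(-58/3 - 308) = sqrt(-982/3) = I*sqrt(2946)/3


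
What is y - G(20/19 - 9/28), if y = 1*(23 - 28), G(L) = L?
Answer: -3049/532 ≈ -5.7312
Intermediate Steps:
y = -5 (y = 1*(-5) = -5)
y - G(20/19 - 9/28) = -5 - (20/19 - 9/28) = -5 - 1*389/532 = -5 - 389/532 = -3049/532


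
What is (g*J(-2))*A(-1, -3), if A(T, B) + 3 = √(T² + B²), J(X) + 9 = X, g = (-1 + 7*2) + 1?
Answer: 462 - 154*√10 ≈ -24.991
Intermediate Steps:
g = 14 (g = (-1 + 14) + 1 = 13 + 1 = 14)
J(X) = -9 + X
A(T, B) = -3 + √(B² + T²) (A(T, B) = -3 + √(T² + B²) = -3 + √(B² + T²))
(g*J(-2))*A(-1, -3) = (14*(-9 - 2))*(-3 + √((-3)² + (-1)²)) = (14*(-11))*(-3 + √(9 + 1)) = -154*(-3 + √10) = 462 - 154*√10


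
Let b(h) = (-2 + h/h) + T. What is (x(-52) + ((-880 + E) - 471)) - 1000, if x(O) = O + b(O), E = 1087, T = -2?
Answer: -1319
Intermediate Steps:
b(h) = -3 (b(h) = (-2 + h/h) - 2 = (-2 + 1) - 2 = -1 - 2 = -3)
x(O) = -3 + O (x(O) = O - 3 = -3 + O)
(x(-52) + ((-880 + E) - 471)) - 1000 = ((-3 - 52) + ((-880 + 1087) - 471)) - 1000 = (-55 + (207 - 471)) - 1000 = (-55 - 264) - 1000 = -319 - 1000 = -1319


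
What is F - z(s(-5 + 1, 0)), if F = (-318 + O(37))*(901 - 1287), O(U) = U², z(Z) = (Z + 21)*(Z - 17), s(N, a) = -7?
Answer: -405350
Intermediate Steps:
z(Z) = (-17 + Z)*(21 + Z) (z(Z) = (21 + Z)*(-17 + Z) = (-17 + Z)*(21 + Z))
F = -405686 (F = (-318 + 37²)*(901 - 1287) = (-318 + 1369)*(-386) = 1051*(-386) = -405686)
F - z(s(-5 + 1, 0)) = -405686 - (-357 + (-7)² + 4*(-7)) = -405686 - (-357 + 49 - 28) = -405686 - 1*(-336) = -405686 + 336 = -405350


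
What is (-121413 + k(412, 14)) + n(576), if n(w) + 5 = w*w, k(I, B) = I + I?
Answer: 211182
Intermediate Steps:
k(I, B) = 2*I
n(w) = -5 + w² (n(w) = -5 + w*w = -5 + w²)
(-121413 + k(412, 14)) + n(576) = (-121413 + 2*412) + (-5 + 576²) = (-121413 + 824) + (-5 + 331776) = -120589 + 331771 = 211182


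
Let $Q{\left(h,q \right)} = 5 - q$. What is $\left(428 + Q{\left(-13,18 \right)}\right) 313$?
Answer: $129895$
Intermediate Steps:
$\left(428 + Q{\left(-13,18 \right)}\right) 313 = \left(428 + \left(5 - 18\right)\right) 313 = \left(428 - 13\right) 313 = 415 \cdot 313 = 129895$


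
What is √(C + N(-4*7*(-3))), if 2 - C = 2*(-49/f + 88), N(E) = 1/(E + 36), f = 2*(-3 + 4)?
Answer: I*√449970/60 ≈ 11.18*I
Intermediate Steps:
f = 2 (f = 2*1 = 2)
N(E) = 1/(36 + E)
C = -125 (C = 2 - 2*(-49/2 + 88) = 2 - 2*127/2 = 2 - 1*127 = 2 - 127 = -125)
√(C + N(-4*7*(-3))) = √(-125 + 1/(36 - 4*7*(-3))) = √(-125 + 1/(36 - 28*(-3))) = √(-125 + 1/(36 + 84)) = √(-125 + 1/120) = √(-14999/120) = I*√449970/60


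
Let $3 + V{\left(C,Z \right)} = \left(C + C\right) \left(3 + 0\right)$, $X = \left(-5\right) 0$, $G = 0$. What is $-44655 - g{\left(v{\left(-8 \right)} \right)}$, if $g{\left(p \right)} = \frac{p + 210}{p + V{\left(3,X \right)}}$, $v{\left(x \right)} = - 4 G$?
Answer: $-44669$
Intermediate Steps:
$X = 0$
$v{\left(x \right)} = 0$ ($v{\left(x \right)} = \left(-4\right) 0 = 0$)
$V{\left(C,Z \right)} = -3 + 6 C$ ($V{\left(C,Z \right)} = -3 + \left(C + C\right) \left(3 + 0\right) = -3 + 2 C 3 = -3 + 6 C$)
$g{\left(p \right)} = \frac{210 + p}{15 + p}$ ($g{\left(p \right)} = \frac{p + 210}{p + \left(-3 + 6 \cdot 3\right)} = \frac{210 + p}{p + \left(-3 + 18\right)} = \frac{210 + p}{p + 15} = \frac{210 + p}{15 + p}$)
$-44655 - g{\left(v{\left(-8 \right)} \right)} = -44655 - \frac{210 + 0}{15 + 0} = -44655 - \frac{1}{15} \cdot 210 = -44655 - 14 = -44669$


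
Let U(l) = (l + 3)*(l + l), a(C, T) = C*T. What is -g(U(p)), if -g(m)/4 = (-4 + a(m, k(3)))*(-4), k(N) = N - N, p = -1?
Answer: 64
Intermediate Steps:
k(N) = 0
U(l) = 2*l*(3 + l) (U(l) = (3 + l)*(2*l) = 2*l*(3 + l))
g(m) = -64 (g(m) = -4*(-4 + m*0)*(-4) = -4*(-4 + 0)*(-4) = -(-16)*(-4) = -4*16 = -64)
-g(U(p)) = -1*(-64) = 64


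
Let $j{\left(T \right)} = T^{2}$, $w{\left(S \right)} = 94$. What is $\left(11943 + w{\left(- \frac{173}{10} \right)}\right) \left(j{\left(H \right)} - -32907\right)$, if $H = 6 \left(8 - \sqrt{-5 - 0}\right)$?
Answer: $421668147 - 6933312 i \sqrt{5} \approx 4.2167 \cdot 10^{8} - 1.5503 \cdot 10^{7} i$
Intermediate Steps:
$H = 48 - 6 i \sqrt{5}$ ($H = 6 \left(8 - \sqrt{-5 + 0}\right) = 6 \left(8 - \sqrt{-5}\right) = 6 \left(8 - i \sqrt{5}\right) = 48 - 6 i \sqrt{5} \approx 48.0 - 13.416 i$)
$\left(11943 + w{\left(- \frac{173}{10} \right)}\right) \left(j{\left(H \right)} - -32907\right) = \left(11943 + 94\right) \left(\left(48 - 6 i \sqrt{5}\right)^{2} - -32907\right) = 12037 \left(\left(48 - 6 i \sqrt{5}\right)^{2} + 32907\right) = 12037 \left(32907 + \left(48 - 6 i \sqrt{5}\right)^{2}\right) = 396101559 + 12037 \left(48 - 6 i \sqrt{5}\right)^{2}$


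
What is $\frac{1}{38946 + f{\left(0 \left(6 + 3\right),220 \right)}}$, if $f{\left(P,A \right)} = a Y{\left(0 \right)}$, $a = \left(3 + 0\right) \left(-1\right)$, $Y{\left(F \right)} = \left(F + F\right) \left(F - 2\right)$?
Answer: $\frac{1}{38946} \approx 2.5677 \cdot 10^{-5}$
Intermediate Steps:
$Y{\left(F \right)} = 2 F \left(-2 + F\right)$
$a = -3$ ($a = 3 \left(-1\right) = -3$)
$f{\left(P,A \right)} = 0$ ($f{\left(P,A \right)} = - 3 \cdot 2 \cdot 0 \left(-2 + 0\right) = - 3 \cdot 2 \cdot 0 \left(-2\right) = \left(-3\right) 0 = 0$)
$\frac{1}{38946 + f{\left(0 \left(6 + 3\right),220 \right)}} = \frac{1}{38946 + 0} = \frac{1}{38946}$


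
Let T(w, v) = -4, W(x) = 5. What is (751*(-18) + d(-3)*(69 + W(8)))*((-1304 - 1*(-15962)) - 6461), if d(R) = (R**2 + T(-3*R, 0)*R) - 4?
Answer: -100495220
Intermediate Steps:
d(R) = -4 + R**2 - 4*R (d(R) = (R**2 - 4*R) - 4 = -4 + R**2 - 4*R)
(751*(-18) + d(-3)*(69 + W(8)))*((-1304 - 1*(-15962)) - 6461) = (751*(-18) + (-4 + (-3)**2 - 4*(-3))*(69 + 5))*((-1304 - 1*(-15962)) - 6461) = (-13518 + (-4 + 9 + 12)*74)*((-1304 + 15962) - 6461) = (-13518 + 17*74)*(14658 - 6461) = (-13518 + 1258)*8197 = -12260*8197 = -100495220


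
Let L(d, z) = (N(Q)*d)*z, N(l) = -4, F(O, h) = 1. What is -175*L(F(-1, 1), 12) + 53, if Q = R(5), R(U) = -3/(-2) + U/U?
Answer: 8453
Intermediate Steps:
R(U) = 5/2 (R(U) = -3*(-1/2) + 1 = 3/2 + 1 = 5/2)
Q = 5/2 ≈ 2.5000
L(d, z) = -4*d*z (L(d, z) = (-4*d)*z = -4*d*z)
-175*L(F(-1, 1), 12) + 53 = -(-700)*12 + 53 = -175*(-48) + 53 = 8400 + 53 = 8453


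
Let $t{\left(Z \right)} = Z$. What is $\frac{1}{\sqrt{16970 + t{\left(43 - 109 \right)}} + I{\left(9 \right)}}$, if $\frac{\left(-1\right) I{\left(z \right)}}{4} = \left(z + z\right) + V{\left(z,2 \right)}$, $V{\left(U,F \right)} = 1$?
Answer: $\frac{19}{2782} + \frac{\sqrt{4226}}{5564} \approx 0.018513$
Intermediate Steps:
$I{\left(z \right)} = -4 - 8 z$ ($I{\left(z \right)} = - 4 \left(\left(z + z\right) + 1\right) = - 4 \left(2 z + 1\right) = - 4 \left(1 + 2 z\right) = -4 - 8 z$)
$\frac{1}{\sqrt{16970 + t{\left(43 - 109 \right)}} + I{\left(9 \right)}} = \frac{1}{\sqrt{16970 + \left(43 - 109\right)} - 76} = \frac{1}{\sqrt{16970 - 66} - 76} = \frac{1}{\sqrt{16904} - 76} = \frac{1}{2 \sqrt{4226} - 76} = \frac{1}{-76 + 2 \sqrt{4226}}$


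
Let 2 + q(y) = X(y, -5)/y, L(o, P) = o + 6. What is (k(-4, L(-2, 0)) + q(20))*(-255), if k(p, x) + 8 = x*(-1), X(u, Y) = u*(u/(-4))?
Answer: 4845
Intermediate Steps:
X(u, Y) = -u²/4 (X(u, Y) = u*(u*(-¼)) = u*(-u/4) = -u²/4)
L(o, P) = 6 + o
q(y) = -2 - y/4 (q(y) = -2 + (-y²/4)/y = -2 - y/4)
k(p, x) = -8 - x (k(p, x) = -8 + x*(-1) = -8 - x)
(k(-4, L(-2, 0)) + q(20))*(-255) = ((-8 - (6 - 2)) + (-2 - ¼*20))*(-255) = ((-8 - 1*4) + (-2 - 5))*(-255) = ((-8 - 4) - 7)*(-255) = (-12 - 7)*(-255) = -19*(-255) = 4845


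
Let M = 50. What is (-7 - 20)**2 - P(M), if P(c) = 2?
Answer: 727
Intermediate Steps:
(-7 - 20)**2 - P(M) = (-7 - 20)**2 - 1*2 = (-27)**2 - 2 = 729 - 2 = 727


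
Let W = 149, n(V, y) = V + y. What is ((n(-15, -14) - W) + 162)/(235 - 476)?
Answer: 16/241 ≈ 0.066390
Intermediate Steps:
((n(-15, -14) - W) + 162)/(235 - 476) = (((-15 - 14) - 1*149) + 162)/(235 - 476) = ((-29 - 149) + 162)/(-241) = (-178 + 162)*(-1/241) = -16*(-1/241) = 16/241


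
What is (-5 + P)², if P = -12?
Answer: 289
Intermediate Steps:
(-5 + P)² = (-5 - 12)² = (-17)² = 289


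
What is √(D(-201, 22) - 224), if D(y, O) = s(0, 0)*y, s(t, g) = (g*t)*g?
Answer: 4*I*√14 ≈ 14.967*I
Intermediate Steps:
s(t, g) = t*g²
D(y, O) = 0 (D(y, O) = (0*0²)*y = (0*0)*y = 0*y = 0)
√(D(-201, 22) - 224) = √(0 - 224) = √(-224) = 4*I*√14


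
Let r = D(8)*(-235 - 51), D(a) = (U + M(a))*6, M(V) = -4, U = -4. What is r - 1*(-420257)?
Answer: 433985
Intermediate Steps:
D(a) = -48 (D(a) = (-4 - 4)*6 = -8*6 = -48)
r = 13728 (r = -48*(-235 - 51) = -48*(-286) = 13728)
r - 1*(-420257) = 13728 - 1*(-420257) = 13728 + 420257 = 433985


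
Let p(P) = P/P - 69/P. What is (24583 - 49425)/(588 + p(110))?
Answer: -2732620/64721 ≈ -42.222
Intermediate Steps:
p(P) = 1 - 69/P
(24583 - 49425)/(588 + p(110)) = (24583 - 49425)/(588 + (-69 + 110)/110) = -24842/(588 + (1/110)*41) = -24842/(588 + 41/110) = -24842/64721/110 = -24842*110/64721 = -2732620/64721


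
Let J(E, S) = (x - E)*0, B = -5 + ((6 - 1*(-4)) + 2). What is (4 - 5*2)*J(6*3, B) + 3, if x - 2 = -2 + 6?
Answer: 3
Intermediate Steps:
x = 6 (x = 2 + (-2 + 6) = 2 + 4 = 6)
B = 7 (B = -5 + ((6 + 4) + 2) = -5 + (10 + 2) = -5 + 12 = 7)
J(E, S) = 0 (J(E, S) = (6 - E)*0 = 0)
(4 - 5*2)*J(6*3, B) + 3 = (4 - 5*2)*0 + 3 = (4 - 10)*0 + 3 = -6*0 + 3 = 0 + 3 = 3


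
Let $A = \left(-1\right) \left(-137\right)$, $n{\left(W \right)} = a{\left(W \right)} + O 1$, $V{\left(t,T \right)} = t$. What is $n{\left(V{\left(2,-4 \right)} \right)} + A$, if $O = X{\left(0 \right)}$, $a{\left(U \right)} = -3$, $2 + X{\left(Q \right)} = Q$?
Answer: $132$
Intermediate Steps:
$X{\left(Q \right)} = -2 + Q$
$O = -2$ ($O = -2 + 0 = -2$)
$n{\left(W \right)} = -5$ ($n{\left(W \right)} = -3 - 2 = -5$)
$A = 137$
$n{\left(V{\left(2,-4 \right)} \right)} + A = -5 + 137 = 132$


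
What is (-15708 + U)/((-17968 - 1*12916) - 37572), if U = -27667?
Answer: 43375/68456 ≈ 0.63362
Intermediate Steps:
(-15708 + U)/((-17968 - 1*12916) - 37572) = (-15708 - 27667)/((-17968 - 1*12916) - 37572) = -43375/((-17968 - 12916) - 37572) = -43375/(-30884 - 37572) = -43375/(-68456) = -43375*(-1/68456) = 43375/68456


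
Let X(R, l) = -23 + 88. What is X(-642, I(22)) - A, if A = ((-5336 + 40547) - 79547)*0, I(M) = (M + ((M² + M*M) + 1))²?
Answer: 65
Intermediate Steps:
I(M) = (1 + M + 2*M²)² (I(M) = (M + ((M² + M²) + 1))² = (M + (2*M² + 1))² = (M + (1 + 2*M²))² = (1 + M + 2*M²)²)
A = 0 (A = (35211 - 79547)*0 = -44336*0 = 0)
X(R, l) = 65
X(-642, I(22)) - A = 65 - 1*0 = 65 + 0 = 65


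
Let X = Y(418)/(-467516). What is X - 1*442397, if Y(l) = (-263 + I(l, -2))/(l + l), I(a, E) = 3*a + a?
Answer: -172907937013681/390843376 ≈ -4.4240e+5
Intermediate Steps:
I(a, E) = 4*a
Y(l) = (-263 + 4*l)/(2*l) (Y(l) = (-263 + 4*l)/(l + l) = (-263 + 4*l)/((2*l)) = (-263 + 4*l)*(1/(2*l)) = (-263 + 4*l)/(2*l))
X = -1409/390843376 (X = (2 - 263/2/418)/(-467516) = (2 - 263/2*1/418)*(-1/467516) = (2 - 263/836)*(-1/467516) = (1409/836)*(-1/467516) = -1409/390843376 ≈ -3.6050e-6)
X - 1*442397 = -1409/390843376 - 1*442397 = -1409/390843376 - 442397 = -172907937013681/390843376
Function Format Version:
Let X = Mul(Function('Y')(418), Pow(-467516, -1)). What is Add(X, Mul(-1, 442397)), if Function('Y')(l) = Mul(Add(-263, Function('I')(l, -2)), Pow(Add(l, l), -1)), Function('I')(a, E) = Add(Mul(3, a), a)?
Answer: Rational(-172907937013681, 390843376) ≈ -4.4240e+5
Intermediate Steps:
Function('I')(a, E) = Mul(4, a)
Function('Y')(l) = Mul(Rational(1, 2), Pow(l, -1), Add(-263, Mul(4, l))) (Function('Y')(l) = Mul(Add(-263, Mul(4, l)), Pow(Add(l, l), -1)) = Mul(Add(-263, Mul(4, l)), Pow(Mul(2, l), -1)) = Mul(Add(-263, Mul(4, l)), Mul(Rational(1, 2), Pow(l, -1))) = Mul(Rational(1, 2), Pow(l, -1), Add(-263, Mul(4, l))))
X = Rational(-1409, 390843376) (X = Mul(Add(2, Mul(Rational(-263, 2), Pow(418, -1))), Pow(-467516, -1)) = Mul(Add(2, Mul(Rational(-263, 2), Rational(1, 418))), Rational(-1, 467516)) = Mul(Add(2, Rational(-263, 836)), Rational(-1, 467516)) = Mul(Rational(1409, 836), Rational(-1, 467516)) = Rational(-1409, 390843376) ≈ -3.6050e-6)
Add(X, Mul(-1, 442397)) = Add(Rational(-1409, 390843376), Mul(-1, 442397)) = Add(Rational(-1409, 390843376), -442397) = Rational(-172907937013681, 390843376)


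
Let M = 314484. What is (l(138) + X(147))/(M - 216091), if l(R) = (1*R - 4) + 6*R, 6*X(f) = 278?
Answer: 3025/295179 ≈ 0.010248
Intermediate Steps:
X(f) = 139/3 (X(f) = (⅙)*278 = 139/3)
l(R) = -4 + 7*R (l(R) = (R - 4) + 6*R = (-4 + R) + 6*R = -4 + 7*R)
(l(138) + X(147))/(M - 216091) = ((-4 + 7*138) + 139/3)/(314484 - 216091) = ((-4 + 966) + 139/3)/98393 = (962 + 139/3)*(1/98393) = (3025/3)*(1/98393) = 3025/295179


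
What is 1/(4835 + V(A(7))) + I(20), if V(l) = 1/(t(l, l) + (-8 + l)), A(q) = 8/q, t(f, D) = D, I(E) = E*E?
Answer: 77357240/193393 ≈ 400.00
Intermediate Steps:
I(E) = E**2
V(l) = 1/(-8 + 2*l) (V(l) = 1/(l + (-8 + l)) = 1/(-8 + 2*l))
1/(4835 + V(A(7))) + I(20) = 1/(4835 + 1/(2*(-4 + 8/7))) + 20**2 = 1/(4835 + 1/(2*(-4 + 8*(1/7)))) + 400 = 1/(4835 + 1/(2*(-4 + 8/7))) + 400 = 1/(4835 + 1/(2*(-20/7))) + 400 = 1/(4835 + (1/2)*(-7/20)) + 400 = 1/(4835 - 7/40) + 400 = 1/(193393/40) + 400 = 40/193393 + 400 = 77357240/193393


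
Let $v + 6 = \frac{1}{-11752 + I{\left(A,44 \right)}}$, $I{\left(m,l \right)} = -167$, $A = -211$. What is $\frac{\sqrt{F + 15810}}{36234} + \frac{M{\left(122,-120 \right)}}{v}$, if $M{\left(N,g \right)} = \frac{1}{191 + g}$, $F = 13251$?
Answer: $- \frac{11919}{5077565} + \frac{\sqrt{3229}}{12078} \approx 0.0023574$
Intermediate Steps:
$v = - \frac{71515}{11919}$ ($v = -6 + \frac{1}{-11752 - 167} = -6 + \frac{1}{-11919} = -6 - \frac{1}{11919} = - \frac{71515}{11919} \approx -6.0001$)
$\frac{\sqrt{F + 15810}}{36234} + \frac{M{\left(122,-120 \right)}}{v} = \frac{\sqrt{13251 + 15810}}{36234} + \frac{1}{\left(191 - 120\right) \left(- \frac{71515}{11919}\right)} = \sqrt{29061} \cdot \frac{1}{36234} + \frac{1}{71} \left(- \frac{11919}{71515}\right) = 3 \sqrt{3229} \cdot \frac{1}{36234} + \frac{1}{71} \left(- \frac{11919}{71515}\right) = \frac{\sqrt{3229}}{12078} - \frac{11919}{5077565} = - \frac{11919}{5077565} + \frac{\sqrt{3229}}{12078}$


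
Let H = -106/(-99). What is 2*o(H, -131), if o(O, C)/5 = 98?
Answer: 980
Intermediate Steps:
H = 106/99 (H = -106*(-1/99) = 106/99 ≈ 1.0707)
o(O, C) = 490 (o(O, C) = 5*98 = 490)
2*o(H, -131) = 2*490 = 980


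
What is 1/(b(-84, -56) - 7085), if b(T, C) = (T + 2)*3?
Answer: -1/7331 ≈ -0.00013641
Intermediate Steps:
b(T, C) = 6 + 3*T (b(T, C) = (2 + T)*3 = 6 + 3*T)
1/(b(-84, -56) - 7085) = 1/((6 + 3*(-84)) - 7085) = 1/((6 - 252) - 7085) = 1/(-246 - 7085) = 1/(-7331) = -1/7331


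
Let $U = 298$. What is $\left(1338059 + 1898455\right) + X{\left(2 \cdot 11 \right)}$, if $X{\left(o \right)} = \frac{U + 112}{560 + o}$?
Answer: $\frac{941825779}{291} \approx 3.2365 \cdot 10^{6}$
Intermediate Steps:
$X{\left(o \right)} = \frac{410}{560 + o}$ ($X{\left(o \right)} = \frac{298 + 112}{560 + o} = \frac{410}{560 + o}$)
$\left(1338059 + 1898455\right) + X{\left(2 \cdot 11 \right)} = \left(1338059 + 1898455\right) + \frac{410}{560 + 2 \cdot 11} = 3236514 + \frac{410}{560 + 22} = 3236514 + \frac{410}{582} = 3236514 + 410 \cdot \frac{1}{582} = 3236514 + \frac{205}{291} = \frac{941825779}{291}$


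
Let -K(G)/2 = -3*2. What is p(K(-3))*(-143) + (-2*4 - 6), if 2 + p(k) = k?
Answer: -1444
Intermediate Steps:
K(G) = 12 (K(G) = -(-6)*2 = -2*(-6) = 12)
p(k) = -2 + k
p(K(-3))*(-143) + (-2*4 - 6) = (-2 + 12)*(-143) + (-2*4 - 6) = 10*(-143) + (-8 - 6) = -1430 - 14 = -1444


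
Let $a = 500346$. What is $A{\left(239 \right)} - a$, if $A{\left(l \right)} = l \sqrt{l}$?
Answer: $-500346 + 239 \sqrt{239} \approx -4.9665 \cdot 10^{5}$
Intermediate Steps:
$A{\left(l \right)} = l^{\frac{3}{2}}$
$A{\left(239 \right)} - a = 239^{\frac{3}{2}} - 500346 = 239 \sqrt{239} - 500346 = -500346 + 239 \sqrt{239}$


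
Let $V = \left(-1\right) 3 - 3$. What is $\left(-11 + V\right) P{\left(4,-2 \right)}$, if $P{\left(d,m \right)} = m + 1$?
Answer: $17$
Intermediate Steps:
$P{\left(d,m \right)} = 1 + m$
$V = -6$ ($V = -3 - 3 = -6$)
$\left(-11 + V\right) P{\left(4,-2 \right)} = \left(-11 - 6\right) \left(1 - 2\right) = \left(-17\right) \left(-1\right) = 17$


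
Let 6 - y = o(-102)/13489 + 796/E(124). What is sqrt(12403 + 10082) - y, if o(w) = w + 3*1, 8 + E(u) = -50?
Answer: -7718579/391181 + sqrt(22485) ≈ 130.22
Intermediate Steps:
E(u) = -58 (E(u) = -8 - 50 = -58)
o(w) = 3 + w (o(w) = w + 3 = 3 + w)
y = 7718579/391181 (y = 6 - ((3 - 102)/13489 + 796/(-58)) = 6 - (-99*1/13489 + 796*(-1/58)) = 6 - (-99/13489 - 398/29) = 6 - 1*(-5371493/391181) = 6 + 5371493/391181 = 7718579/391181 ≈ 19.731)
sqrt(12403 + 10082) - y = sqrt(12403 + 10082) - 1*7718579/391181 = sqrt(22485) - 7718579/391181 = -7718579/391181 + sqrt(22485)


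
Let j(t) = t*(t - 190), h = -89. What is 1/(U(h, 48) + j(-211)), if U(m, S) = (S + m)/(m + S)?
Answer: 1/84612 ≈ 1.1819e-5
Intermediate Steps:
j(t) = t*(-190 + t)
U(m, S) = 1 (U(m, S) = (S + m)/(S + m) = 1)
1/(U(h, 48) + j(-211)) = 1/(1 - 211*(-190 - 211)) = 1/(1 - 211*(-401)) = 1/(1 + 84611) = 1/84612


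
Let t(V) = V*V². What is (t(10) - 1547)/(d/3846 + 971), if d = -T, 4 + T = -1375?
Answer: -2103762/3735845 ≈ -0.56313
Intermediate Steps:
T = -1379 (T = -4 - 1375 = -1379)
d = 1379 (d = -1*(-1379) = 1379)
t(V) = V³
(t(10) - 1547)/(d/3846 + 971) = (10³ - 1547)/(1379/3846 + 971) = (1000 - 1547)/(1379*(1/3846) + 971) = -547/(1379/3846 + 971) = -547/3735845/3846 = -547*3846/3735845 = -2103762/3735845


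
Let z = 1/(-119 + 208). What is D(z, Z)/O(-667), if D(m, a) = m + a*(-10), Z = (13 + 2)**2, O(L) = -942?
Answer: 200249/83838 ≈ 2.3885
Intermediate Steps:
z = 1/89 ≈ 0.011236
Z = 225 (Z = 15**2 = 225)
D(m, a) = m - 10*a
D(z, Z)/O(-667) = (1/89 - 10*225)/(-942) = (1/89 - 2250)*(-1/942) = -200249/89*(-1/942) = 200249/83838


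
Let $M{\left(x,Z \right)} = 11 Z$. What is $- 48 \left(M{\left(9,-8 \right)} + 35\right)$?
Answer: $2544$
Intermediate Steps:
$- 48 \left(M{\left(9,-8 \right)} + 35\right) = - 48 \left(11 \left(-8\right) + 35\right) = - 48 \left(-88 + 35\right) = \left(-48\right) \left(-53\right) = 2544$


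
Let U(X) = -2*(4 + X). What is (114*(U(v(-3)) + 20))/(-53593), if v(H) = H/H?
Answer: -1140/53593 ≈ -0.021271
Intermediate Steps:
v(H) = 1
U(X) = -8 - 2*X
(114*(U(v(-3)) + 20))/(-53593) = (114*((-8 - 2*1) + 20))/(-53593) = (114*((-8 - 2) + 20))*(-1/53593) = (114*(-10 + 20))*(-1/53593) = (114*10)*(-1/53593) = 1140*(-1/53593) = -1140/53593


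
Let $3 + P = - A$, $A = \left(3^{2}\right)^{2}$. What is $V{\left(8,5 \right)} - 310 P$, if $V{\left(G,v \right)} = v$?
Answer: $26045$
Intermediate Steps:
$A = 81$ ($A = 9^{2} = 81$)
$P = -84$ ($P = -3 - 81 = -84$)
$V{\left(8,5 \right)} - 310 P = 5 - -26040 = 5 + 26040 = 26045$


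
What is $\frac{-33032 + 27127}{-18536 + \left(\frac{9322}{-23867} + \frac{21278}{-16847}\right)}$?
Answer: $\frac{2374325795845}{7453755990824} \approx 0.31854$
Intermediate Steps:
$\frac{-33032 + 27127}{-18536 + \left(\frac{9322}{-23867} + \frac{21278}{-16847}\right)} = - \frac{5905}{-18536 + \left(9322 \left(- \frac{1}{23867}\right) + 21278 \left(- \frac{1}{16847}\right)\right)} = - \frac{5905}{-18536 - \frac{664889760}{402087349}} = - \frac{5905}{- \frac{7453755990824}{402087349}} = \left(-5905\right) \left(- \frac{402087349}{7453755990824}\right) = \frac{2374325795845}{7453755990824}$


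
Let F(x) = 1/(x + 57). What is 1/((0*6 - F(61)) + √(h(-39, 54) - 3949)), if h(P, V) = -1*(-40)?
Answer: -118/54428917 - 13924*I*√3909/54428917 ≈ -2.168e-6 - 0.015994*I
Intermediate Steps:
F(x) = 1/(57 + x)
h(P, V) = 40
1/((0*6 - F(61)) + √(h(-39, 54) - 3949)) = 1/((0*6 - 1/(57 + 61)) + √(40 - 3949)) = 1/((0 - 1/118) + √(-3909)) = 1/((0 - 1*1/118) + I*√3909) = 1/((0 - 1/118) + I*√3909) = 1/(-1/118 + I*√3909)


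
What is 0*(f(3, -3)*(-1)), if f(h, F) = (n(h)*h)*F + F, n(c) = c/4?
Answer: 0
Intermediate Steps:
n(c) = c/4 (n(c) = c*(¼) = c/4)
f(h, F) = F + F*h²/4 (f(h, F) = ((h/4)*h)*F + F = (h²/4)*F + F = F*h²/4 + F = F + F*h²/4)
0*(f(3, -3)*(-1)) = 0*(((¼)*(-3)*(4 + 3²))*(-1)) = 0*(((¼)*(-3)*(4 + 9))*(-1)) = 0*(((¼)*(-3)*13)*(-1)) = 0*(-39/4*(-1)) = 0*(39/4) = 0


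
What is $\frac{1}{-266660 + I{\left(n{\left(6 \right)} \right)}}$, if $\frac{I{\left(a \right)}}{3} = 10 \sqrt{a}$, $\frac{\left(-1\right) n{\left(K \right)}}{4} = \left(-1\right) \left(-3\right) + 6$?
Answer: $- \frac{13333}{3555379400} - \frac{9 i}{3555379400} \approx -3.7501 \cdot 10^{-6} - 2.5314 \cdot 10^{-9} i$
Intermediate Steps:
$n{\left(K \right)} = -36$ ($n{\left(K \right)} = - 4 \left(\left(-1\right) \left(-3\right) + 6\right) = - 4 \left(3 + 6\right) = \left(-4\right) 9 = -36$)
$I{\left(a \right)} = 30 \sqrt{a}$ ($I{\left(a \right)} = 3 \cdot 10 \sqrt{a} = 30 \sqrt{a}$)
$\frac{1}{-266660 + I{\left(n{\left(6 \right)} \right)}} = \frac{1}{-266660 + 30 \sqrt{-36}} = \frac{1}{-266660 + 30 \cdot 6 i} = \frac{1}{-266660 + 180 i} = \frac{-266660 - 180 i}{71107588000}$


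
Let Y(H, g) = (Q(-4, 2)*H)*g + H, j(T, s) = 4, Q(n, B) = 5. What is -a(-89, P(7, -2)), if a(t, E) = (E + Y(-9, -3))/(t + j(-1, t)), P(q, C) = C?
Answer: 124/85 ≈ 1.4588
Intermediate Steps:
Y(H, g) = H + 5*H*g (Y(H, g) = (5*H)*g + H = 5*H*g + H = H + 5*H*g)
a(t, E) = (126 + E)/(4 + t) (a(t, E) = (E - 9*(1 + 5*(-3)))/(t + 4) = (E - 9*(1 - 15))/(4 + t) = (E - 9*(-14))/(4 + t) = (E + 126)/(4 + t) = (126 + E)/(4 + t))
-a(-89, P(7, -2)) = -(126 - 2)/(4 - 89) = -124/(-85) = -(-1)*124/85 = -1*(-124/85) = 124/85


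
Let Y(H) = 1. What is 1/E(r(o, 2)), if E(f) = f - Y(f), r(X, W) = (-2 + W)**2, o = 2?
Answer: -1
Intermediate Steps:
E(f) = -1 + f (E(f) = f - 1*1 = f - 1 = -1 + f)
1/E(r(o, 2)) = 1/(-1 + (-2 + 2)**2) = 1/(-1 + 0**2) = 1/(-1 + 0) = 1/(-1) = -1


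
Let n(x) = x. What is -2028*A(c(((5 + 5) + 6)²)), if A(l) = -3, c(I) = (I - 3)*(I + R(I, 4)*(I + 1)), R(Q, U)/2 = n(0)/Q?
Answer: 6084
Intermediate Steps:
R(Q, U) = 0 (R(Q, U) = 2*(0/Q) = 2*0 = 0)
c(I) = I*(-3 + I) (c(I) = (I - 3)*(I + 0*(I + 1)) = (-3 + I)*(I + 0*(1 + I)) = (-3 + I)*(I + 0) = (-3 + I)*I = I*(-3 + I))
-2028*A(c(((5 + 5) + 6)²)) = -2028*(-3) = 6084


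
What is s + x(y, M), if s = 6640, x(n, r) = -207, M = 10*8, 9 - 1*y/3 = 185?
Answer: 6433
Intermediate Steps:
y = -528 (y = 27 - 3*185 = 27 - 555 = -528)
M = 80
s + x(y, M) = 6640 - 207 = 6433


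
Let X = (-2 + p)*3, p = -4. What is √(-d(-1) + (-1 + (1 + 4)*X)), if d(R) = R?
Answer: 3*I*√10 ≈ 9.4868*I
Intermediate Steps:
X = -18 (X = (-2 - 4)*3 = -6*3 = -18)
√(-d(-1) + (-1 + (1 + 4)*X)) = √(-1*(-1) + (-1 + (1 + 4)*(-18))) = √(1 + (-1 + 5*(-18))) = √(1 + (-1 - 90)) = √(1 - 91) = √(-90) = 3*I*√10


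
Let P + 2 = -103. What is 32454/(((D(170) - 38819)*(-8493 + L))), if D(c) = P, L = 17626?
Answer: -16227/177746446 ≈ -9.1293e-5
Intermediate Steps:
P = -105 (P = -2 - 103 = -105)
D(c) = -105
32454/(((D(170) - 38819)*(-8493 + L))) = 32454/(((-105 - 38819)*(-8493 + 17626))) = 32454/((-38924*9133)) = 32454/(-355492892) = 32454*(-1/355492892) = -16227/177746446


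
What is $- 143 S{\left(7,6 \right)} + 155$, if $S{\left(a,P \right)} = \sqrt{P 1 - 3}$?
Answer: $155 - 143 \sqrt{3} \approx -92.683$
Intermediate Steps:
$S{\left(a,P \right)} = \sqrt{-3 + P}$ ($S{\left(a,P \right)} = \sqrt{P - 3} = \sqrt{-3 + P}$)
$- 143 S{\left(7,6 \right)} + 155 = - 143 \sqrt{-3 + 6} + 155 = - 143 \sqrt{3} + 155 = 155 - 143 \sqrt{3}$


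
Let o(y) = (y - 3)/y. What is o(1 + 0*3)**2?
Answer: 4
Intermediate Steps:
o(y) = (-3 + y)/y
o(1 + 0*3)**2 = ((-3 + (1 + 0*3))/(1 + 0*3))**2 = ((-3 + (1 + 0))/(1 + 0))**2 = ((-3 + 1)/1)**2 = (1*(-2))**2 = (-2)**2 = 4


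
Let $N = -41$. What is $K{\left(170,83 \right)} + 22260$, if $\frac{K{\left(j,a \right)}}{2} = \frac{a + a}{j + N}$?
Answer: $\frac{2871872}{129} \approx 22263.0$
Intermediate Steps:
$K{\left(j,a \right)} = \frac{4 a}{-41 + j}$ ($K{\left(j,a \right)} = 2 \frac{a + a}{j - 41} = 2 \frac{2 a}{-41 + j} = \frac{4 a}{-41 + j}$)
$K{\left(170,83 \right)} + 22260 = 4 \cdot 83 \frac{1}{-41 + 170} + 22260 = 4 \cdot 83 \cdot \frac{1}{129} + 22260 = \frac{332}{129} + 22260 = \frac{2871872}{129}$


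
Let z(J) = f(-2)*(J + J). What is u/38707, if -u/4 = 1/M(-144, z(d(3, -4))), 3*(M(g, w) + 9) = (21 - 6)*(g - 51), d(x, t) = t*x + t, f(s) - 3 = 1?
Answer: 1/9521922 ≈ 1.0502e-7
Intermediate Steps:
f(s) = 4 (f(s) = 3 + 1 = 4)
d(x, t) = t + t*x
z(J) = 8*J (z(J) = 4*(J + J) = 4*(2*J) = 8*J)
M(g, w) = -264 + 5*g (M(g, w) = -9 + ((21 - 6)*(g - 51))/3 = -9 + (15*(-51 + g))/3 = -9 + (-765 + 15*g)/3 = -9 + (-255 + 5*g) = -264 + 5*g)
u = 1/246 (u = -4/(-264 + 5*(-144)) = -4/(-264 - 720) = -4/(-984) = -4*(-1/984) = 1/246 ≈ 0.0040650)
u/38707 = (1/246)/38707 = (1/246)*(1/38707) = 1/9521922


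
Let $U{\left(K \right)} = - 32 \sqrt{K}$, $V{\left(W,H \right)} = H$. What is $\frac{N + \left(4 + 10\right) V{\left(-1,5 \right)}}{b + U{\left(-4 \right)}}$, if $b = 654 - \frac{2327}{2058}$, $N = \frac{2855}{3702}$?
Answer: $\frac{120742102647425}{1124558049779873} + \frac{11836204705920 i}{1124558049779873} \approx 0.10737 + 0.010525 i$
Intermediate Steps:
$N = \frac{2855}{3702}$ ($N = 2855 \cdot \frac{1}{3702} = \frac{2855}{3702} \approx 0.7712$)
$b = \frac{1343605}{2058}$ ($b = 654 - 2327 \cdot \frac{1}{2058} = 654 - \frac{2327}{2058} = \frac{1343605}{2058} \approx 652.87$)
$\frac{N + \left(4 + 10\right) V{\left(-1,5 \right)}}{b + U{\left(-4 \right)}} = \frac{\frac{2855}{3702} + \left(4 + 10\right) 5}{\frac{1343605}{2058} - 32 \sqrt{-4}} = \frac{\frac{2855}{3702} + 14 \cdot 5}{\frac{1343605}{2058} - 32 \cdot 2 i} = \frac{\frac{2855}{3702} + 70}{\frac{1343605}{2058} - 64 i} = \frac{261995 \frac{4235364 \left(\frac{1343605}{2058} + 64 i\right)}{1822622446969}}{3702} = \frac{184940698530 \left(\frac{1343605}{2058} + 64 i\right)}{1124558049779873}$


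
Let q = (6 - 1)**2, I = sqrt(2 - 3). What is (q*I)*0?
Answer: 0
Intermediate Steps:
I
q = 25 (q = 5**2 = 25)
(q*I)*0 = (25*I)*0 = 0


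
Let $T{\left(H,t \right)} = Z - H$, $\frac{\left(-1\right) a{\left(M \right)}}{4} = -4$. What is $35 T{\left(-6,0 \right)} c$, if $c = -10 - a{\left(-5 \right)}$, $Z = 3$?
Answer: $-8190$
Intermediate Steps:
$a{\left(M \right)} = 16$ ($a{\left(M \right)} = \left(-4\right) \left(-4\right) = 16$)
$T{\left(H,t \right)} = 3 - H$
$c = -26$ ($c = -10 - 16 = -26$)
$35 T{\left(-6,0 \right)} c = 35 \left(3 - -6\right) \left(-26\right) = 35 \left(3 + 6\right) \left(-26\right) = 35 \cdot 9 \left(-26\right) = 315 \left(-26\right) = -8190$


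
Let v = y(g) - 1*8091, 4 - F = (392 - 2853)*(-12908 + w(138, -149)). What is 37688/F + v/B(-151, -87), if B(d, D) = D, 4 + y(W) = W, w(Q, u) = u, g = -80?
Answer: 87562075973/931864917 ≈ 93.964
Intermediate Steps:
y(W) = -4 + W
F = -32133273 (F = 4 - (392 - 2853)*(-12908 - 149) = 4 - (-2461)*(-13057) = 4 - 1*32133277 = 4 - 32133277 = -32133273)
v = -8175 (v = (-4 - 80) - 1*8091 = -84 - 8091 = -8175)
37688/F + v/B(-151, -87) = 37688/(-32133273) - 8175/(-87) = 37688*(-1/32133273) - 8175*(-1/87) = -37688/32133273 + 2725/29 = 87562075973/931864917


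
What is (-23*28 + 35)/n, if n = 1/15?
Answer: -9135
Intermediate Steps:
n = 1/15 ≈ 0.066667
(-23*28 + 35)/n = (-23*28 + 35)/(1/15) = (-644 + 35)*15 = -609*15 = -9135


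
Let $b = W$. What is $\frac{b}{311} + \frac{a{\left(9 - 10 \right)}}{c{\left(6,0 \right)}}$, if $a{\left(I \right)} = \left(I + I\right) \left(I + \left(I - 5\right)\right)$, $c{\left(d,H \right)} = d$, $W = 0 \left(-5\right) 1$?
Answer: $\frac{7}{3} \approx 2.3333$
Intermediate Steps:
$W = 0$ ($W = 0 \cdot 1 = 0$)
$a{\left(I \right)} = 2 I \left(-5 + 2 I\right)$ ($a{\left(I \right)} = 2 I \left(I + \left(I - 5\right)\right) = 2 I \left(I + \left(-5 + I\right)\right) = 2 I \left(-5 + 2 I\right)$)
$b = 0$
$\frac{b}{311} + \frac{a{\left(9 - 10 \right)}}{c{\left(6,0 \right)}} = \frac{0}{311} + \frac{2 \left(9 - 10\right) \left(-5 + 2 \left(9 - 10\right)\right)}{6} = 0 \cdot \frac{1}{311} + 2 \left(-1\right) \left(-5 + 2 \left(-1\right)\right) \frac{1}{6} = 0 + 2 \left(-1\right) \left(-5 - 2\right) \frac{1}{6} = 0 + 2 \left(-1\right) \left(-7\right) \frac{1}{6} = 0 + 14 \cdot \frac{1}{6} = 0 + \frac{7}{3} = \frac{7}{3}$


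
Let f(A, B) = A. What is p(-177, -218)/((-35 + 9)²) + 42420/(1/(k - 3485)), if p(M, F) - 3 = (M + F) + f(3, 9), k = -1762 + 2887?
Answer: -67675171589/676 ≈ -1.0011e+8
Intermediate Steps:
k = 1125
p(M, F) = 6 + F + M (p(M, F) = 3 + ((M + F) + 3) = 3 + ((F + M) + 3) = 3 + (3 + F + M) = 6 + F + M)
p(-177, -218)/((-35 + 9)²) + 42420/(1/(k - 3485)) = (6 - 218 - 177)/((-35 + 9)²) + 42420/(1/(1125 - 3485)) = -389/((-26)²) + 42420/(1/(-2360)) = -389/676 + 42420/(-1/2360) = -389*1/676 + 42420*(-2360) = -389/676 - 100111200 = -67675171589/676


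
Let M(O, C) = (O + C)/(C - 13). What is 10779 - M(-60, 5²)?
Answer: 129383/12 ≈ 10782.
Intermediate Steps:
M(O, C) = (C + O)/(-13 + C)
10779 - M(-60, 5²) = 10779 - (5² - 60)/(-13 + 5²) = 10779 - (25 - 60)/(-13 + 25) = 10779 - (-35)/12 = 10779 - 1*(-35/12) = 10779 + 35/12 = 129383/12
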